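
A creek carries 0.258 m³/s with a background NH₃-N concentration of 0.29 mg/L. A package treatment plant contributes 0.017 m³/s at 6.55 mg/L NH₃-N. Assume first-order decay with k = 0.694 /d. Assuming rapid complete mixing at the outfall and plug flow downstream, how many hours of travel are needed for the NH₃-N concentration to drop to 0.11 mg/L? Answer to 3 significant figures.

62.8 h

Mixed concentration C = ΣQC/ΣQ = (0.2580·0.2900 + 0.01700·6.550) / 0.2750 = 0.1862/0.2750 = 0.6770 mg/L.
0.6770·exp(−k·t) = 0.11 → t = ln(0.6770/0.11)/k = 226200 s = 62.84 h.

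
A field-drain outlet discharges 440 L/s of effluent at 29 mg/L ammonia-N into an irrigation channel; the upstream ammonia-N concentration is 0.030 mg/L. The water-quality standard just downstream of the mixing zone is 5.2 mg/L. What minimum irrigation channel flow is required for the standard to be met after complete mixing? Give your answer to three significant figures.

Set C_mix = 5.2: (Q·0.03000 + 440.0·29.00) / (Q + 440.0) = 5.2
→ Q = 440.0·(29.00 − 5.2)/(5.2 − 0.03000) = 2026 L/s.

2030 L/s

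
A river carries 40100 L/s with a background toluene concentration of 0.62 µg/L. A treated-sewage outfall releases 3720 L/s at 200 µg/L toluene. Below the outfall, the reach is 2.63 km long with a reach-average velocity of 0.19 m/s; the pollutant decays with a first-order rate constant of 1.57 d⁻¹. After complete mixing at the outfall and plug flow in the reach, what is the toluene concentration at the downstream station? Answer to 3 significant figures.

Conservation of mass: C = (40100·0.6200 + 3720·200.0) / 43820 = 768900/43820 = 17.55 µg/L.
Travel time t = 2.63·1000 / 0.19 = 13840 s = 3.845 h.
After decay, C = 17.55 × e^(−kt) = 17.55 × 0.7776 = 13.64 µg/L.

13.6 µg/L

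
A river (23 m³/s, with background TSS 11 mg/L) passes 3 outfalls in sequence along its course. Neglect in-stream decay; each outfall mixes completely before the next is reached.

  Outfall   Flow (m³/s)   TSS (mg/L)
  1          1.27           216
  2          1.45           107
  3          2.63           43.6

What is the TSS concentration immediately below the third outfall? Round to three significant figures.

28.1 mg/L

After outfall 1: Q = 23.00 + 1.270 = 24.27 m³/s; C = (23.00·11.00 + 1.270·216.0)/24.27 = 21.73 mg/L.
After outfall 2: Q = 24.27 + 1.450 = 25.72 m³/s; C = (24.27·21.73 + 1.450·107.0)/25.72 = 26.53 mg/L.
After outfall 3: Q = 25.72 + 2.630 = 28.35 m³/s; C = (25.72·26.53 + 2.630·43.60)/28.35 = 28.12 mg/L.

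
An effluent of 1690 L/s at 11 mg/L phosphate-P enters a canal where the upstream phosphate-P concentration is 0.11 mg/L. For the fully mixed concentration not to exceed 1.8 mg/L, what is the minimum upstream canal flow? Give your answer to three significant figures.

Set C_mix = 1.8: (Q·0.1100 + 1690·11.00) / (Q + 1690) = 1.8
→ Q = 1690·(11.00 − 1.8)/(1.8 − 0.1100) = 9200 L/s.

9200 L/s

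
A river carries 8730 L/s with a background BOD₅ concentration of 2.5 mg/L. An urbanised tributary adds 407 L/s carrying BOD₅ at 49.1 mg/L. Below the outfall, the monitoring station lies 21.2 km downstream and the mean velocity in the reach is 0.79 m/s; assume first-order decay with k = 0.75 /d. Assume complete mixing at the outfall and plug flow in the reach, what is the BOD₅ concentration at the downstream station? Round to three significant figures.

3.62 mg/L

Mixed concentration C = ΣQC/ΣQ = (8730·2.500 + 407.0·49.10) / 9137 = 41810/9137 = 4.576 mg/L.
Travel time t = 21.2·1000 / 0.79 = 26840 s = 7.454 h.
First-order decay: C = 4.576·exp(−k·t) = 4.576·0.7922 = 3.625 mg/L.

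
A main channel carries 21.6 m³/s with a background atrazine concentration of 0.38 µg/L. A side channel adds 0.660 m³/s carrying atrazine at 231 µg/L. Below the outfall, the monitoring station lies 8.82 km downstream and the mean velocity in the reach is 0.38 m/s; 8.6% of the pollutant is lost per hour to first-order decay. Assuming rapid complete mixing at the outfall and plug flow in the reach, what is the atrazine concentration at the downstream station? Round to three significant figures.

Conservation of mass: C = (21.60·0.3800 + 0.6600·231.0) / 22.26 = 160.7/22.26 = 7.218 µg/L.
Travel time t = 8.82·1000 / 0.38 = 23210 s = 6.447 h.
8.6%/h lost → k = −ln(1 − 0.086) = 0.08992 h⁻¹.
After decay, C = 7.218 × e^(−kt) = 7.218 × 0.5600 = 4.042 µg/L.

4.04 µg/L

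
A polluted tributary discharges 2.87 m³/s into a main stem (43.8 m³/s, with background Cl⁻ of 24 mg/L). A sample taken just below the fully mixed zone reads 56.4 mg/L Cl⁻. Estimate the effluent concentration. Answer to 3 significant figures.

Mass balance: 43.80·24.00 + 2.870·Cₑ = 46.67·56.40
→ Cₑ = (46.67·56.40 − 43.80·24.00) / 2.870 = 550.9 mg/L.

551 mg/L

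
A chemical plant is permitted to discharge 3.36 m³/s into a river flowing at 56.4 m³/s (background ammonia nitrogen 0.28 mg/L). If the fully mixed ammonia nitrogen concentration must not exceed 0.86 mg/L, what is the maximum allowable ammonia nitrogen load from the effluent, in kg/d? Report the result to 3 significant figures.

3080 kg/d

Mass balance at the limit: 56.40·0.2800 + 3.360·Cₑ = 59.76·0.86 → Cₑ = 10.60 mg/L.
Load = 3.360 m³/s × 10.60 g/m³ × 86 400 s/d = 3076 kg/d.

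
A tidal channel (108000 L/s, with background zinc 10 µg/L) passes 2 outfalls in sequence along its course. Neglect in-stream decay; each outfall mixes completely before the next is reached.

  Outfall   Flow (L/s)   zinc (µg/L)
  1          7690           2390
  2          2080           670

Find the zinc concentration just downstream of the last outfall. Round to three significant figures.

Below outfall 1: Q → 115700 L/s, C = (108000·10.00 + 7690·2390)/115700 = 168.2 µg/L.
Below outfall 2: Q → 117800 L/s, C = (115700·168.2 + 2080·670.0)/117800 = 177.1 µg/L.

177 µg/L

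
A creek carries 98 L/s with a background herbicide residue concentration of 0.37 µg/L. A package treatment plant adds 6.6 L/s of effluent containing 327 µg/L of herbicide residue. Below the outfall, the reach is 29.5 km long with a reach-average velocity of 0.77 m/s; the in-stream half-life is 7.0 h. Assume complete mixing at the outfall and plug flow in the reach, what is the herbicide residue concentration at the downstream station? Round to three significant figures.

Mixed concentration C = ΣQC/ΣQ = (98.00·0.3700 + 6.600·327.0) / 104.6 = 2194/104.6 = 20.98 µg/L.
Travel time t = 29.5·1000 / 0.77 = 38310 s = 10.64 h.
Half-life 7.0 h → k = ln 2 / 7.0 = 0.09902 h⁻¹ = 2.377 d⁻¹.
First-order decay: C = 20.98·exp(−k·t) = 20.98·0.3486 = 7.314 µg/L.

7.31 µg/L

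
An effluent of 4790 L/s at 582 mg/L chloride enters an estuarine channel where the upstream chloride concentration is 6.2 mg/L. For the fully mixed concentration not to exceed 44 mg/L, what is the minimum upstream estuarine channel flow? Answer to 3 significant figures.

Set C_mix = 44: (Q·6.200 + 4790·582.0) / (Q + 4790) = 44
→ Q = 4790·(582.0 − 44)/(44 − 6.200) = 68180 L/s.

68200 L/s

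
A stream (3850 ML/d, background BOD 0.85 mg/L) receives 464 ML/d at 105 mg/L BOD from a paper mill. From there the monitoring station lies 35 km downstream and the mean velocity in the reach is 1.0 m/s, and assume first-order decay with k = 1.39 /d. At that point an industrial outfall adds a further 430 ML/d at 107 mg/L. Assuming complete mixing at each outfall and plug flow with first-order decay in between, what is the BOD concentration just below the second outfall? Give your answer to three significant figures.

Mixed concentration C = ΣQC/ΣQ = (3850·0.8500 + 464.0·105.0) / 4314 = 51990/4314 = 12.05 mg/L; combined flow 4314 ML/d.
Travel time t = 35·1000 / 1.0 = 35000 s = 9.722 h.
Applying C = C₀e^(−kt): 12.05 × 0.5695 = 6.863 mg/L.
At the second outfall, C = (4314·6.863 + 430.0·107.0) / (4314 + 430.0) = 15.94 mg/L.

15.9 mg/L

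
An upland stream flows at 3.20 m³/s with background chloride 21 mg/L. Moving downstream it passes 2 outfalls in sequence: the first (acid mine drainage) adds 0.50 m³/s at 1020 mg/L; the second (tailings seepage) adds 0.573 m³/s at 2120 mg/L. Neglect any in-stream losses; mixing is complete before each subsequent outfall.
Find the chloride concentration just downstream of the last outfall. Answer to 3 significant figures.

419 mg/L

Outfall 1: combined Q = 3.700 m³/s; C = (3.200·21.00 + 0.5000·1020)/3.700 = 156.0 mg/L.
Outfall 2: combined Q = 4.273 m³/s; C = (3.700·156.0 + 0.5730·2120)/4.273 = 419.4 mg/L.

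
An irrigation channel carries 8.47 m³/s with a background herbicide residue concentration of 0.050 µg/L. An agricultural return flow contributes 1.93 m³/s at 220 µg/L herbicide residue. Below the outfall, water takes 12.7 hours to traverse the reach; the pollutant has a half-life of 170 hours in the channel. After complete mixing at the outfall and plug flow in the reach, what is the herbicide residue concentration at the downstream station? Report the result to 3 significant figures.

Mixed concentration C = ΣQC/ΣQ = (8.470·0.05000 + 1.930·220.0) / 10.40 = 425.0/10.40 = 40.87 µg/L.
Half-life 170 h → k = ln 2 / 170 = 0.004077 h⁻¹ = 0.09786 d⁻¹.
Applying C = C₀e^(−kt): 40.87 × 0.9495 = 38.81 µg/L.

38.8 µg/L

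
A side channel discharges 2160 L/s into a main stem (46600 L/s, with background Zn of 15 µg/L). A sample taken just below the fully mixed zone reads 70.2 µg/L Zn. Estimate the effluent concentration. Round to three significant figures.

1260 µg/L

Mass balance: 46600·15.00 + 2160·Cₑ = 48760·70.20
→ Cₑ = (48760·70.20 − 46600·15.00) / 2160 = 1261 µg/L.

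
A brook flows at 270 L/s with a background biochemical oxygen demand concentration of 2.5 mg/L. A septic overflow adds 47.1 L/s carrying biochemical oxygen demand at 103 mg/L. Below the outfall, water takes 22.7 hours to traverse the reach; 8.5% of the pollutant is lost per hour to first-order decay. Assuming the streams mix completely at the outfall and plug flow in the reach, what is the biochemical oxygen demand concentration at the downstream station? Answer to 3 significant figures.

2.32 mg/L

Conservation of mass: C = (270.0·2.500 + 47.10·103.0) / 317.1 = 5526/317.1 = 17.43 mg/L.
8.5%/h lost → k = −ln(1 − 0.085) = 0.08883 h⁻¹.
Applying C = C₀e^(−kt): 17.43 × 0.1331 = 2.320 mg/L.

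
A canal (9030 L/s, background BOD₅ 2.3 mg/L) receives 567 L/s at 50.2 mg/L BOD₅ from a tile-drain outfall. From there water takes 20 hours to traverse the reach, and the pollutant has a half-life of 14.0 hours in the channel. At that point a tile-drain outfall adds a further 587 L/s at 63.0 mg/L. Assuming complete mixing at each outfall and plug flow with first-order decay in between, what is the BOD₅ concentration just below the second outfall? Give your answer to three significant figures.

Mass balance: C = (9030·2.300 + 567.0·50.20) / 9597 = 49230/9597 = 5.130 mg/L; combined flow 9597 L/s.
Half-life 14.0 h → k = ln 2 / 14.0 = 0.04951 h⁻¹ = 1.188 d⁻¹.
Applying C = C₀e^(−kt): 5.130 × 0.3715 = 1.906 mg/L.
Second outfall: C = (9597·1.906 + 587.0·63.00)/10180 = 5.427 mg/L.

5.43 mg/L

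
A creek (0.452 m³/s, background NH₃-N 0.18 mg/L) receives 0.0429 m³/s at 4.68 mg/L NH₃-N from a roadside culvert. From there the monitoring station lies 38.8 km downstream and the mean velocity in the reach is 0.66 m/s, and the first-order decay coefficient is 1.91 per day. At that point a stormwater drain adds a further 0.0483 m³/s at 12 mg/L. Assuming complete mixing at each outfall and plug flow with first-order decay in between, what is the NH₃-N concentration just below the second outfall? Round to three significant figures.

After mixing, C = (0.4520·0.1800 + 0.04290·4.680) / 0.4949 = 0.2821/0.4949 = 0.5701 mg/L; combined flow 0.4949 m³/s.
Travel time t = 38.8·1000 / 0.66 = 58790 s = 16.33 h.
After decay, C = 0.5701 × e^(−kt) = 0.5701 × 0.2726 = 0.1554 mg/L.
At the second outfall, C = (0.4949·0.1554 + 0.04830·12.00) / (0.4949 + 0.04830) = 1.209 mg/L.

1.21 mg/L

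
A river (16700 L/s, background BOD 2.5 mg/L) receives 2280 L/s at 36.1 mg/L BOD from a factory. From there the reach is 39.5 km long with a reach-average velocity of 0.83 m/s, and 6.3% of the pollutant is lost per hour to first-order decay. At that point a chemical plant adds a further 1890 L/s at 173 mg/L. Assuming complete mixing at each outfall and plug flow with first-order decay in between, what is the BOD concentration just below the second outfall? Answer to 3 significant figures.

Flow-weighted average: C = (16700·2.500 + 2280·36.10) / 18980 = 124100/18980 = 6.536 mg/L; combined flow 18980 L/s.
Travel time t = 39.5·1000 / 0.83 = 47590 s = 13.22 h.
6.3%/h lost → k = −ln(1 − 0.063) = 0.06507 h⁻¹.
Applying C = C₀e^(−kt): 6.536 × 0.4231 = 2.765 mg/L.
Second outfall: C = (18980·2.765 + 1890·173.0)/20870 = 18.18 mg/L.

18.2 mg/L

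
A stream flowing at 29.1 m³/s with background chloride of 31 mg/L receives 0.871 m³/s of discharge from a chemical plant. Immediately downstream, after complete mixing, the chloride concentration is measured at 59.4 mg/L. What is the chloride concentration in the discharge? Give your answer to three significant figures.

1010 mg/L

Mass balance: 29.10·31.00 + 0.8710·Cₑ = 29.97·59.40
→ Cₑ = (29.97·59.40 − 29.10·31.00) / 0.8710 = 1008 mg/L.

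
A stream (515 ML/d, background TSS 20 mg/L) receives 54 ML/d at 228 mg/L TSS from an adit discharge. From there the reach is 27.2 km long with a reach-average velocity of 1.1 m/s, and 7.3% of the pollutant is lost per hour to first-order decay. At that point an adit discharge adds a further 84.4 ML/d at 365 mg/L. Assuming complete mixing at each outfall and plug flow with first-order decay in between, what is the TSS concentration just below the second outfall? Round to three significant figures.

67.7 mg/L

Mixed concentration C = ΣQC/ΣQ = (515.0·20.00 + 54.00·228.0) / 569.0 = 22610/569.0 = 39.74 mg/L; combined flow 569.0 ML/d.
Travel time t = 27.2·1000 / 1.1 = 24730 s = 6.869 h.
7.3%/h lost → k = −ln(1 − 0.073) = 0.07580 h⁻¹.
Applying C = C₀e^(−kt): 39.74 × 0.5941 = 23.61 mg/L.
At the second outfall, C = (569.0·23.61 + 84.40·365.0) / (569.0 + 84.40) = 67.71 mg/L.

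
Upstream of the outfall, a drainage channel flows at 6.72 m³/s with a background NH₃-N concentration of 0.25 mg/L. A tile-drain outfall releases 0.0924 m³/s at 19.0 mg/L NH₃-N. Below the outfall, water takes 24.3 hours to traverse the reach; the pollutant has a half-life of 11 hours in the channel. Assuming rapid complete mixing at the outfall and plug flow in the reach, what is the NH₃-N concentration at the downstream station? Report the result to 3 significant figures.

Mass balance: C = (6.720·0.2500 + 0.09240·19.00) / 6.812 = 3.436/6.812 = 0.5043 mg/L.
Half-life 11 h → k = ln 2 / 11 = 0.06301 h⁻¹ = 1.512 d⁻¹.
Applying C = C₀e^(−kt): 0.5043 × 0.2163 = 0.1091 mg/L.

0.109 mg/L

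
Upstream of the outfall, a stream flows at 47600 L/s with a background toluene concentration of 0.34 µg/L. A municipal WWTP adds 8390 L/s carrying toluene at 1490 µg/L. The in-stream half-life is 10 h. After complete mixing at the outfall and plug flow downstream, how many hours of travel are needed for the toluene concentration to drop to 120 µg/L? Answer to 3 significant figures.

After mixing, C = (47600·0.3400 + 8390·1490) / 55990 = 12520000/55990 = 223.6 µg/L.
Half-life 10 h → k = ln 2 / 10 = 0.06931 h⁻¹ = 1.664 d⁻¹.
223.6·exp(−k·t) = 120 → t = ln(223.6/120)/k = 32320 s = 8.976 h.

8.98 h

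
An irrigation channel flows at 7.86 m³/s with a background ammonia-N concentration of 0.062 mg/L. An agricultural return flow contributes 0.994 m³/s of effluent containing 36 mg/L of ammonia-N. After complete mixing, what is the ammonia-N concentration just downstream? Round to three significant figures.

4.10 mg/L

Conservation of mass: C = (7.860·0.06200 + 0.9940·36.00) / 8.854 = 36.27/8.854 = 4.097 mg/L.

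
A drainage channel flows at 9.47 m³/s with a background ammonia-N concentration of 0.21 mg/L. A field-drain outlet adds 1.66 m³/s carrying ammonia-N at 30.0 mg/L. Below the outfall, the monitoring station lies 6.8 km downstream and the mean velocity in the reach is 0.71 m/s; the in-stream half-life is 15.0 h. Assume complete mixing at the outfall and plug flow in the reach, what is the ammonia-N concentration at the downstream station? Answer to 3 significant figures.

Mass balance: C = (9.470·0.2100 + 1.660·30.00) / 11.13 = 51.79/11.13 = 4.653 mg/L.
Travel time t = 6.8·1000 / 0.71 = 9577 s = 2.660 h.
Half-life 15.0 h → k = ln 2 / 15.0 = 0.04621 h⁻¹ = 1.109 d⁻¹.
After decay, C = 4.653 × e^(−kt) = 4.653 × 0.8843 = 4.115 mg/L.

4.11 mg/L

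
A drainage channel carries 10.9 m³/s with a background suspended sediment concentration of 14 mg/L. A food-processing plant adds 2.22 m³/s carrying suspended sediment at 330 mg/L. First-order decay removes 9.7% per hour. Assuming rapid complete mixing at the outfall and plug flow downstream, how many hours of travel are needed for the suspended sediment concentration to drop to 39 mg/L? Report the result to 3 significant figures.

Mass balance: C = (10.90·14.00 + 2.220·330.0) / 13.12 = 885.2/13.12 = 67.47 mg/L.
9.7%/h lost → k = −ln(1 − 0.097) = 0.1020 h⁻¹.
67.47·exp(−k·t) = 39 → t = ln(67.47/39)/k = 19340 s = 5.372 h.

5.37 h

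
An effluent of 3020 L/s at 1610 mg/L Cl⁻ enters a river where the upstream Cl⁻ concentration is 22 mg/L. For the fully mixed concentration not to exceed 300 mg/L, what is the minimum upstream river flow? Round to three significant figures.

Set C_mix = 300: (Q·22.00 + 3020·1610) / (Q + 3020) = 300
→ Q = 3020·(1610 − 300)/(300 − 22.00) = 14230 L/s.

14200 L/s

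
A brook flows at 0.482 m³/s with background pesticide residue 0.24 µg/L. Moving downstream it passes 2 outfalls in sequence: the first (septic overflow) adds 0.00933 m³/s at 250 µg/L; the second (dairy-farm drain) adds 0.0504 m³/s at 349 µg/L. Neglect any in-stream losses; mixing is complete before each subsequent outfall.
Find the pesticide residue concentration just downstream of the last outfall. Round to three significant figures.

37.0 µg/L

Outfall 1: combined Q = 0.4913 m³/s; C = (0.4820·0.2400 + 0.009330·250.0)/0.4913 = 4.983 µg/L.
Outfall 2: combined Q = 0.5417 m³/s; C = (0.4913·4.983 + 0.05040·349.0)/0.5417 = 36.99 µg/L.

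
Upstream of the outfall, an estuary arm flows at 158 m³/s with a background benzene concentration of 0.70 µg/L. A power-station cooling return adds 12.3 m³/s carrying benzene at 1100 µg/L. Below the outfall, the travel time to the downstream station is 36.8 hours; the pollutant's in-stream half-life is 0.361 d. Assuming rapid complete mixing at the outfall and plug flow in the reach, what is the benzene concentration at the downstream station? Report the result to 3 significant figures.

Flow-weighted average: C = (158.0·0.7000 + 12.30·1100) / 170.3 = 13640/170.3 = 80.10 µg/L.
Half-life 0.361 d → k = ln 2 / 0.361 = 1.920 d⁻¹.
After decay, C = 80.10 × e^(−kt) = 80.10 × 0.05265 = 4.217 µg/L.

4.22 µg/L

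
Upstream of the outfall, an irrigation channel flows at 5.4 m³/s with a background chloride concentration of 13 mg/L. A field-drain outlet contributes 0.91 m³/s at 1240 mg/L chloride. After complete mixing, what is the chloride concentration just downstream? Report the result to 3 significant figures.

190 mg/L

Flow-weighted average: C = (5.400·13.00 + 0.9100·1240) / 6.310 = 1199/6.310 = 190.0 mg/L.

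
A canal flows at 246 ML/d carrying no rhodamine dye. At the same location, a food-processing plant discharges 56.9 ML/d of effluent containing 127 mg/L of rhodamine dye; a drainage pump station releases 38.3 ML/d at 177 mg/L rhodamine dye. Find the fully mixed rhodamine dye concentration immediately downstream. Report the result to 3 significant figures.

41.0 mg/L

Mass balance: C = (246.0·0 + 56.90·127.0 + 38.30·177.0) / 341.2 = 14010/341.2 = 41.05 mg/L.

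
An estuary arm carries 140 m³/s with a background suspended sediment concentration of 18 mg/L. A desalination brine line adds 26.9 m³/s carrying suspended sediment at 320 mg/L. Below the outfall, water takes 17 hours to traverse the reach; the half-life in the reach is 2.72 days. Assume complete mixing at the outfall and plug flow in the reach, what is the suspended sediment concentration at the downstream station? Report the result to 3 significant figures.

Flow-weighted average: C = (140.0·18.00 + 26.90·320.0) / 166.9 = 11130/166.9 = 66.67 mg/L.
Half-life 2.72 d → k = ln 2 / 2.72 = 0.2548 d⁻¹.
Decay over the reach: 66.67·exp(−kt) = 66.67·0.8348 = 55.66 mg/L.

55.7 mg/L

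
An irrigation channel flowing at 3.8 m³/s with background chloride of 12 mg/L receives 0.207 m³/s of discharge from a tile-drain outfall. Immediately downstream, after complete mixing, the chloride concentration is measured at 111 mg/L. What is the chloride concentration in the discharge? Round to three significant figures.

Mass balance: 3.800·12.00 + 0.2070·Cₑ = 4.007·111.0
→ Cₑ = (4.007·111.0 − 3.800·12.00) / 0.2070 = 1928 mg/L.

1930 mg/L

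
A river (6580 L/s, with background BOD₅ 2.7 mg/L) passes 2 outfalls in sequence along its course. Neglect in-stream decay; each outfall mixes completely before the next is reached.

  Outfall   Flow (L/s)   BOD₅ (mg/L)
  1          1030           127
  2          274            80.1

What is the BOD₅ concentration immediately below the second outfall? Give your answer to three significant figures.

After outfall 1: Q = 6580 + 1030 = 7610 L/s; C = (6580·2.700 + 1030·127.0)/7610 = 19.52 mg/L.
After outfall 2: Q = 7610 + 274.0 = 7884 L/s; C = (7610·19.52 + 274.0·80.10)/7884 = 21.63 mg/L.

21.6 mg/L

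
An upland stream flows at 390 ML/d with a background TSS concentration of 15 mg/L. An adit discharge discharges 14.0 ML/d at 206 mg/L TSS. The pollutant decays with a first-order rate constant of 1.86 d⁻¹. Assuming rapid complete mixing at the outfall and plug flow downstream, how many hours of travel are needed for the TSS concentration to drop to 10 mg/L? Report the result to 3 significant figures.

Conservation of mass: C = (390.0·15.00 + 14.00·206.0) / 404.0 = 8734/404.0 = 21.62 mg/L.
21.62·exp(−k·t) = 10 → t = ln(21.62/10)/k = 35810 s = 9.948 h.

9.95 h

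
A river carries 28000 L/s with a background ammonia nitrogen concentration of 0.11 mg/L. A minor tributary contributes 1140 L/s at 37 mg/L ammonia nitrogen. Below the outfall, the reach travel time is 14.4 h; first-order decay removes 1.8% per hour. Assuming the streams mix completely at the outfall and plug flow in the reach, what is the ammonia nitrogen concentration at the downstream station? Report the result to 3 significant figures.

1.20 mg/L

Flow-weighted average: C = (28000·0.1100 + 1140·37.00) / 29140 = 45260/29140 = 1.553 mg/L.
1.8%/h lost → k = −ln(1 − 0.018) = 0.01816 h⁻¹.
Decay over the reach: 1.553·exp(−kt) = 1.553·0.7698 = 1.196 mg/L.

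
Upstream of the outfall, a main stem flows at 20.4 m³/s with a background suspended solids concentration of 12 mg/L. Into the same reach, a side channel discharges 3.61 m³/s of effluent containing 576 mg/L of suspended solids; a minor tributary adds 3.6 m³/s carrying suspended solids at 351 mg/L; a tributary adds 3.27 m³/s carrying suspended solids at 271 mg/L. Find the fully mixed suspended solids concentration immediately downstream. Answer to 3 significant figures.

145 mg/L

After mixing, C = (20.40·12.00 + 3.610·576.0 + 3.600·351.0 + 3.270·271.0) / 30.88 = 4474/30.88 = 144.9 mg/L.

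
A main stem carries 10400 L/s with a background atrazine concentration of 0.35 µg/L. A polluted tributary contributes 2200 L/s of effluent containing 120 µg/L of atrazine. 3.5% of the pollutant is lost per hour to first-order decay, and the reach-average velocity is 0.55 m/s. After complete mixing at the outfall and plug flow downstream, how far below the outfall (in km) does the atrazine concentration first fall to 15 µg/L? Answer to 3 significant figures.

19.3 km

Conservation of mass: C = (10400·0.3500 + 2200·120.0) / 12600 = 267600/12600 = 21.24 µg/L.
3.5%/h lost → k = −ln(1 − 0.035) = 0.03563 h⁻¹.
Set 21.24·exp(−k·t) = 15 → t = ln(21.24/15)/k = 35150 s = 9.765 h.
Distance = v·t = 0.55·35150 = 19330 m = 19.33 km.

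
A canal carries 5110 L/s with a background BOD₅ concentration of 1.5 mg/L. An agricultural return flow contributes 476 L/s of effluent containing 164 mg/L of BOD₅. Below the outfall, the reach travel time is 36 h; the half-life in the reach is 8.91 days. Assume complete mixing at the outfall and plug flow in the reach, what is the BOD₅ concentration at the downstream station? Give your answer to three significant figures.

Flow-weighted average: C = (5110·1.500 + 476.0·164.0) / 5586 = 85730/5586 = 15.35 mg/L.
Half-life 8.91 d → k = ln 2 / 8.91 = 0.07779 d⁻¹.
After decay, C = 15.35 × e^(−kt) = 15.35 × 0.8899 = 13.66 mg/L.

13.7 mg/L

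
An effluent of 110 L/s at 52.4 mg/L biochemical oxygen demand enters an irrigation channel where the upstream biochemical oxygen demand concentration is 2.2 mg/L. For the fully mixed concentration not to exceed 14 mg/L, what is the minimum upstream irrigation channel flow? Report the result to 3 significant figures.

Set C_mix = 14: (Q·2.200 + 110.0·52.40) / (Q + 110.0) = 14
→ Q = 110.0·(52.40 − 14)/(14 − 2.200) = 358.0 L/s.

358 L/s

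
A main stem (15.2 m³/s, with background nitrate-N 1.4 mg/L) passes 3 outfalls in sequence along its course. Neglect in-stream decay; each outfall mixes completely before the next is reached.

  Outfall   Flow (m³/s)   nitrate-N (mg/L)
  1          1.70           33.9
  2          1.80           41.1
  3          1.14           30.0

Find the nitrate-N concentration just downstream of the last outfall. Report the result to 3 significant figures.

After outfall 1: Q = 15.20 + 1.700 = 16.90 m³/s; C = (15.20·1.400 + 1.700·33.90)/16.90 = 4.669 mg/L.
After outfall 2: Q = 16.90 + 1.800 = 18.70 m³/s; C = (16.90·4.669 + 1.800·41.10)/18.70 = 8.176 mg/L.
After outfall 3: Q = 18.70 + 1.140 = 19.84 m³/s; C = (18.70·8.176 + 1.140·30.00)/19.84 = 9.430 mg/L.

9.43 mg/L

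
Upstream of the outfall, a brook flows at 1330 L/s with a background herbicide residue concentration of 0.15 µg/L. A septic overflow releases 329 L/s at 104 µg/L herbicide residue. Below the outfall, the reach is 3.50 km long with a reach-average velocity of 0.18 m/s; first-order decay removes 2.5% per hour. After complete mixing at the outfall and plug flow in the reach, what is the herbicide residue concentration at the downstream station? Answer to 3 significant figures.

Mixed concentration C = ΣQC/ΣQ = (1330·0.1500 + 329.0·104.0) / 1659 = 34420/1659 = 20.74 µg/L.
Travel time t = 3.50·1000 / 0.18 = 19440 s = 5.401 h.
2.5%/h lost → k = −ln(1 − 0.025) = 0.02532 h⁻¹.
First-order decay: C = 20.74·exp(−k·t) = 20.74·0.8722 = 18.09 µg/L.

18.1 µg/L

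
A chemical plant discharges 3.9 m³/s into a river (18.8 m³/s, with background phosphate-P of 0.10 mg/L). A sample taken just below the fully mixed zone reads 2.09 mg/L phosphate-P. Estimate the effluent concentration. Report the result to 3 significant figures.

11.7 mg/L

Mass balance: 18.80·0.1000 + 3.900·Cₑ = 22.70·2.090
→ Cₑ = (22.70·2.090 − 18.80·0.1000) / 3.900 = 11.68 mg/L.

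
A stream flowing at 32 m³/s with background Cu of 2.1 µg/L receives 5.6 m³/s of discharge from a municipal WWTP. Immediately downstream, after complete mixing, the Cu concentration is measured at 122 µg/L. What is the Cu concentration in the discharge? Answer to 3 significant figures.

Mass balance: 32.00·2.100 + 5.600·Cₑ = 37.60·122.0
→ Cₑ = (37.60·122.0 − 32.00·2.100) / 5.600 = 807.1 µg/L.

807 µg/L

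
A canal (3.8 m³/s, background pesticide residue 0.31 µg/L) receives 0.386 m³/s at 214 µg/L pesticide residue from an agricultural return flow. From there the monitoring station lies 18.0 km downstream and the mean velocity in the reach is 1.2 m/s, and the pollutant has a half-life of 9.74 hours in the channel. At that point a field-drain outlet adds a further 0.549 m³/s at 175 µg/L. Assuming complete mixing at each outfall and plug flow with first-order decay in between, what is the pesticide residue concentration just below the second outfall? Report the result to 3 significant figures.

After mixing, C = (3.800·0.3100 + 0.3860·214.0) / 4.186 = 83.78/4.186 = 20.01 µg/L; combined flow 4.186 m³/s.
Travel time t = 18.0·1000 / 1.2 = 15000 s = 4.167 h.
Half-life 9.74 h → k = ln 2 / 9.74 = 0.07117 h⁻¹ = 1.708 d⁻¹.
First-order decay: C = 20.01·exp(−k·t) = 20.01·0.7434 = 14.88 µg/L.
At the second outfall, C = (4.186·14.88 + 0.5490·175.0) / (4.186 + 0.5490) = 33.44 µg/L.

33.4 µg/L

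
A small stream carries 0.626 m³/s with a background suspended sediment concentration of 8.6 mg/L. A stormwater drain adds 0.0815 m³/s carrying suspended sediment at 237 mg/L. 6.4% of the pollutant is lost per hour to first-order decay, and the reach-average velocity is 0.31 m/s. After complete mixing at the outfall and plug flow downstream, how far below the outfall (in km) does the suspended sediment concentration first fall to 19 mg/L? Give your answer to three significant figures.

10.3 km

Mass balance: C = (0.6260·8.600 + 0.08150·237.0) / 0.7075 = 24.70/0.7075 = 34.91 mg/L.
6.4%/h lost → k = −ln(1 − 0.064) = 0.06614 h⁻¹.
Set 34.91·exp(−k·t) = 19 → t = ln(34.91/19)/k = 33110 s = 9.198 h.
Distance = v·t = 0.31·33110 = 10260 m = 10.26 km.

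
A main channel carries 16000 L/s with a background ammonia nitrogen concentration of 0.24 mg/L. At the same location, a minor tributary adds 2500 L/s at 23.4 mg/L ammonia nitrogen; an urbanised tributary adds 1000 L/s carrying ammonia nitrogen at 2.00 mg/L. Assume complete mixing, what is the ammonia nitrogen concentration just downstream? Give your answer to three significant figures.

Mass balance: C = (16000·0.2400 + 2500·23.40 + 1000·2.000) / 19500 = 64340/19500 = 3.299 mg/L.

3.30 mg/L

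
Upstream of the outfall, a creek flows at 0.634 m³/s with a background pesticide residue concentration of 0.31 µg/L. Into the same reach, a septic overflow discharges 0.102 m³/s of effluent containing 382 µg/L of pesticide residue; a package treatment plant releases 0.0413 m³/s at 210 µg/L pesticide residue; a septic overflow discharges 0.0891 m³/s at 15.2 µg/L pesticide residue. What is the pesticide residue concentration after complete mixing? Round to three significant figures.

56.8 µg/L

Mixed concentration C = ΣQC/ΣQ = (0.6340·0.3100 + 0.1020·382.0 + 0.04130·210.0 + 0.08910·15.20) / 0.8664 = 49.19/0.8664 = 56.77 µg/L.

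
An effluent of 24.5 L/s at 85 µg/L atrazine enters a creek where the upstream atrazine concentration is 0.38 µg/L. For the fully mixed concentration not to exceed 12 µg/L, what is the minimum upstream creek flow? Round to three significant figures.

Set C_mix = 12: (Q·0.3800 + 24.50·85.00) / (Q + 24.50) = 12
→ Q = 24.50·(85.00 − 12)/(12 − 0.3800) = 153.9 L/s.

154 L/s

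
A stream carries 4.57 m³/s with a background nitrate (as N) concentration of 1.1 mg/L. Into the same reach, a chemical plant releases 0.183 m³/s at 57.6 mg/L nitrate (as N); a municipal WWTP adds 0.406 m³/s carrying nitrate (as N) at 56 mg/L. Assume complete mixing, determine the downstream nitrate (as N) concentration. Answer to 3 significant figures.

Mass balance: C = (4.570·1.100 + 0.1830·57.60 + 0.4060·56.00) / 5.159 = 38.30/5.159 = 7.425 mg/L.

7.42 mg/L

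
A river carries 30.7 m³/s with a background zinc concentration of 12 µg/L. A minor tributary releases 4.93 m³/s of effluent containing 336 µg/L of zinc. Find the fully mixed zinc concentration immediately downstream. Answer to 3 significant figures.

Mixed concentration C = ΣQC/ΣQ = (30.70·12.00 + 4.930·336.0) / 35.63 = 2025/35.63 = 56.83 µg/L.

56.8 µg/L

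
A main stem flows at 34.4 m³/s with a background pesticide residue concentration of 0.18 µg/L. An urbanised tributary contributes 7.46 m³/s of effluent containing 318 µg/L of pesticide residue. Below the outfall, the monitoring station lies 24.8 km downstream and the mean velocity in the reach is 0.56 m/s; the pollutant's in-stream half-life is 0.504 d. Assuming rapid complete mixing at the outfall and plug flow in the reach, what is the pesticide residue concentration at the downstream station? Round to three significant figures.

After mixing, C = (34.40·0.1800 + 7.460·318.0) / 41.86 = 2378/41.86 = 56.82 µg/L.
Travel time t = 24.8·1000 / 0.56 = 44290 s = 12.30 h.
Half-life 0.504 d → k = ln 2 / 0.504 = 1.375 d⁻¹.
Decay over the reach: 56.82·exp(−kt) = 56.82·0.4941 = 28.08 µg/L.

28.1 µg/L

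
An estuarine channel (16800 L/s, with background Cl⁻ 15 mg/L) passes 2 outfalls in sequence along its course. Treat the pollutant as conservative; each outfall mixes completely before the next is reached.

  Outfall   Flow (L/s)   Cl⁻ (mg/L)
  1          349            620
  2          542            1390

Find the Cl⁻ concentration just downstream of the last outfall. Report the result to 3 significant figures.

After outfall 1: Q = 16800 + 349.0 = 17150 L/s; C = (16800·15.00 + 349.0·620.0)/17150 = 27.31 mg/L.
After outfall 2: Q = 17150 + 542.0 = 17690 L/s; C = (17150·27.31 + 542.0·1390)/17690 = 69.06 mg/L.

69.1 mg/L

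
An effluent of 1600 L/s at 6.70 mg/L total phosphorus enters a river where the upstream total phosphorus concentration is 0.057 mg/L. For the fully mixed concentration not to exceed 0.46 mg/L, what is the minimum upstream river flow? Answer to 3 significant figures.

Set C_mix = 0.46: (Q·0.05700 + 1600·6.700) / (Q + 1600) = 0.46
→ Q = 1600·(6.700 − 0.46)/(0.46 − 0.05700) = 24770 L/s.

24800 L/s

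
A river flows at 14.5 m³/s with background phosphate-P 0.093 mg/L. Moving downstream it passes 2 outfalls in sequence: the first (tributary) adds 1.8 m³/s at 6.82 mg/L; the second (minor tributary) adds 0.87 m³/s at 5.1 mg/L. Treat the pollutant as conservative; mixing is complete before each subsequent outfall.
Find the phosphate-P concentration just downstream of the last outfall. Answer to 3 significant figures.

Below outfall 1: Q → 16.30 m³/s, C = (14.50·0.09300 + 1.800·6.820)/16.30 = 0.8359 mg/L.
Below outfall 2: Q → 17.17 m³/s, C = (16.30·0.8359 + 0.8700·5.100)/17.17 = 1.052 mg/L.

1.05 mg/L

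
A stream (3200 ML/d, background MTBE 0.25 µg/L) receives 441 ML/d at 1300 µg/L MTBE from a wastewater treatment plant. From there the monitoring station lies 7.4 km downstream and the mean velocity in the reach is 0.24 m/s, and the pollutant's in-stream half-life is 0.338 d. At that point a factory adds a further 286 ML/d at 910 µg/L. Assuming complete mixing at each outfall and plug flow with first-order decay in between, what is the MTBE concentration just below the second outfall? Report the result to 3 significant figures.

Conservation of mass: C = (3200·0.2500 + 441.0·1300) / 3641 = 574100/3641 = 157.7 µg/L; combined flow 3641 ML/d.
Travel time t = 7.4·1000 / 0.24 = 30830 s = 8.565 h.
Half-life 0.338 d → k = ln 2 / 0.338 = 2.051 d⁻¹.
Decay over the reach: 157.7·exp(−kt) = 157.7·0.4810 = 75.85 µg/L.
Second outfall: C = (3641·75.85 + 286.0·910.0)/3927 = 136.6 µg/L.

137 µg/L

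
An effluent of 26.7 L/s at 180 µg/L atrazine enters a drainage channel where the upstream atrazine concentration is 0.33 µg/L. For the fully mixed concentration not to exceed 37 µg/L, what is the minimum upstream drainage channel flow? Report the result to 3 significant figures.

Set C_mix = 37: (Q·0.3300 + 26.70·180.0) / (Q + 26.70) = 37
→ Q = 26.70·(180.0 − 37)/(37 − 0.3300) = 104.1 L/s.

104 L/s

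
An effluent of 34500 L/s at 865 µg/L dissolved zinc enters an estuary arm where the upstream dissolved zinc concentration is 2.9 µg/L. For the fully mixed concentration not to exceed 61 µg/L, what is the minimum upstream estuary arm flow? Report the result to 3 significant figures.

Set C_mix = 61: (Q·2.900 + 34500·865.0) / (Q + 34500) = 61
→ Q = 34500·(865.0 − 61)/(61 − 2.900) = 477400 L/s.

477000 L/s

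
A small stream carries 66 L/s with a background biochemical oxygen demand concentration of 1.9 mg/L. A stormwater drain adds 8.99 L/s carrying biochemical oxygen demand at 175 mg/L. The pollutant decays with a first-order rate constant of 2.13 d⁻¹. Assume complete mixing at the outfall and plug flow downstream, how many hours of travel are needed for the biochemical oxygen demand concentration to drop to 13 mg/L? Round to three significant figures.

6.26 h

Mass balance: C = (66.00·1.900 + 8.990·175.0) / 74.99 = 1699/74.99 = 22.65 mg/L.
22.65·exp(−k·t) = 13 → t = ln(22.65/13)/k = 22520 s = 6.257 h.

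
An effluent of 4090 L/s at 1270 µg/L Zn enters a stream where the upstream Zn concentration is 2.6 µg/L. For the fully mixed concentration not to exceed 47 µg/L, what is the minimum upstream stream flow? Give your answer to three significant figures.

Set C_mix = 47: (Q·2.600 + 4090·1270) / (Q + 4090) = 47
→ Q = 4090·(1270 − 47)/(47 − 2.600) = 112700 L/s.

113000 L/s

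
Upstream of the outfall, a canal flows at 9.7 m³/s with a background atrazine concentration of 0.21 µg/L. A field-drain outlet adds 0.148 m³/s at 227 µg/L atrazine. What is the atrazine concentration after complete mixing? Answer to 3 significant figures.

After mixing, C = (9.700·0.2100 + 0.1480·227.0) / 9.848 = 35.63/9.848 = 3.618 µg/L.

3.62 µg/L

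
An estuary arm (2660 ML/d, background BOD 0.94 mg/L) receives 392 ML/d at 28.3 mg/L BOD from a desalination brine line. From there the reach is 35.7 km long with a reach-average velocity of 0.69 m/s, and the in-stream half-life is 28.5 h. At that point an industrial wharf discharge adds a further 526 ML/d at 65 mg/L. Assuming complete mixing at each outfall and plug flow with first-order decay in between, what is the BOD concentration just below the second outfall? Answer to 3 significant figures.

12.2 mg/L

After mixing, C = (2660·0.9400 + 392.0·28.30) / 3052 = 13590/3052 = 4.454 mg/L; combined flow 3052 ML/d.
Travel time t = 35.7·1000 / 0.69 = 51740 s = 14.37 h.
Half-life 28.5 h → k = ln 2 / 28.5 = 0.02432 h⁻¹ = 0.5837 d⁻¹.
After decay, C = 4.454 × e^(−kt) = 4.454 × 0.7050 = 3.140 mg/L.
At the second outfall, C = (3052·3.140 + 526.0·65.00) / (3052 + 526.0) = 12.23 mg/L.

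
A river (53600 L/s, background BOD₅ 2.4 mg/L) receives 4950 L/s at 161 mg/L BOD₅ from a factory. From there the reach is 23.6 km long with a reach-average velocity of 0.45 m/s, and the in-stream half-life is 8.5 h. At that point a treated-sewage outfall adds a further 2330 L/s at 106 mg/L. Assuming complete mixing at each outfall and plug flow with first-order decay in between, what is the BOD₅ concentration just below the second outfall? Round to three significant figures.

8.69 mg/L

After mixing, C = (53600·2.400 + 4950·161.0) / 58550 = 925600/58550 = 15.81 mg/L; combined flow 58550 L/s.
Travel time t = 23.6·1000 / 0.45 = 52440 s = 14.57 h.
Half-life 8.5 h → k = ln 2 / 8.5 = 0.08155 h⁻¹ = 1.957 d⁻¹.
After decay, C = 15.81 × e^(−kt) = 15.81 × 0.3048 = 4.819 mg/L.
Second outfall: C = (58550·4.819 + 2330·106.0)/60880 = 8.691 mg/L.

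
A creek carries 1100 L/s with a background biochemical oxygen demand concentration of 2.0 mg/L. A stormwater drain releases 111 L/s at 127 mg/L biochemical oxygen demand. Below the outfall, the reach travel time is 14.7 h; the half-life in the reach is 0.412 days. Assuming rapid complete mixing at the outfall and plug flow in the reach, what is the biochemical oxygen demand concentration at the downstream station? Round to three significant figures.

Conservation of mass: C = (1100·2.000 + 111.0·127.0) / 1211 = 16300/1211 = 13.46 mg/L.
Half-life 0.412 d → k = ln 2 / 0.412 = 1.682 d⁻¹.
After decay, C = 13.46 × e^(−kt) = 13.46 × 0.3568 = 4.802 mg/L.

4.80 mg/L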